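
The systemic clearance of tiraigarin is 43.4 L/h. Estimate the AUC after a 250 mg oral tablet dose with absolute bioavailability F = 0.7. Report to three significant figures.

AUC = 4.03 mg/L·h

AUC_0→∞ = F × Dose / CL
        = 0.7 × 250 / 43.4 = 4.03226 mg/L·h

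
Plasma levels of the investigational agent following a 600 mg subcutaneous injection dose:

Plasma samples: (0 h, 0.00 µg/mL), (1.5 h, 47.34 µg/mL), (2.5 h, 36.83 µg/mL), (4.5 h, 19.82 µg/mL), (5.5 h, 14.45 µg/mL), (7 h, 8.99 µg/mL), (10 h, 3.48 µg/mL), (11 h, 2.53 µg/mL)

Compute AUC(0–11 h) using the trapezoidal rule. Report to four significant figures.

Trapezoidal AUC_0→11:
  [0→1.5]: (0.00+47.34)/2 × 1.5 = 35.505
  [1.5→2.5]: (47.34+36.83)/2 × 1 = 42.085
  [2.5→4.5]: (36.83+19.82)/2 × 2 = 56.65
  [4.5→5.5]: (19.82+14.45)/2 × 1 = 17.135
  [5.5→7]: (14.45+8.99)/2 × 1.5 = 17.58
  [7→10]: (8.99+3.48)/2 × 3 = 18.705
  [10→11]: (3.48+2.53)/2 × 1 = 3.005
  Sum = 190.665 µg/mL·h

AUC = 190.7 µg/mL·h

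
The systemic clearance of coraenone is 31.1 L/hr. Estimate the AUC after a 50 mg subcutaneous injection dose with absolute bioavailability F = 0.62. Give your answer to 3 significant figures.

AUC = 0.997 mg/L·hr

AUC_0→∞ = F × Dose / CL
        = 0.62 × 50 / 31.1 = 0.996785 mg/L·hr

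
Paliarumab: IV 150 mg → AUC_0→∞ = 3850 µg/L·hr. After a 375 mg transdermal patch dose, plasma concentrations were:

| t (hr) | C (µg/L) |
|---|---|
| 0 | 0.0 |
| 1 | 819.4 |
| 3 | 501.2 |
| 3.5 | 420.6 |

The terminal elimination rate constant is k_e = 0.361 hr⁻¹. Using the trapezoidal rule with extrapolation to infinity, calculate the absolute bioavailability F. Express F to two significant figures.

F = 0.32

Trapezoidal AUC_0→3.5 (transdermal patch):
  [0→1]: (0.0+819.4)/2 × 1 = 409.7
  [1→3]: (819.4+501.2)/2 × 2 = 1320.6
  [3→3.5]: (501.2+420.6)/2 × 0.5 = 230.45
  Sum = 1960.75 µg/L·hr
Tail: C_last/k_e = 420.6/0.361 = 1165.097
AUC_0→∞ (transdermal patch) = 1960.75 + 1165.097 = 3125.847 µg/L·hr
F = (AUC_ev/D_ev)/(AUC_iv/D_iv) = (3125.847/375)/(3850/150) = 8.335592/25.6667 = 0.3248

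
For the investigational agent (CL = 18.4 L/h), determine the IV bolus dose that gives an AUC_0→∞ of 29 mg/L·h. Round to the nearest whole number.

Dose = 534 mg

Dose_iv = CL × AUC_0→∞
     = 18.4 × 29 = 533.6 mg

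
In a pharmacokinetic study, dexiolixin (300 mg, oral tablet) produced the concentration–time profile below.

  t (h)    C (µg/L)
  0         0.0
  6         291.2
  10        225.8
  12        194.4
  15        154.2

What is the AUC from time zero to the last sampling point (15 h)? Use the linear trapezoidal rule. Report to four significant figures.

AUC = 2851 µg/L·h

Trapezoidal AUC_0→15:
  [0→6]: (0.0+291.2)/2 × 6 = 873.6
  [6→10]: (291.2+225.8)/2 × 4 = 1034.0
  [10→12]: (225.8+194.4)/2 × 2 = 420.2
  [12→15]: (194.4+154.2)/2 × 3 = 522.9
  Sum = 2850.7 µg/L·h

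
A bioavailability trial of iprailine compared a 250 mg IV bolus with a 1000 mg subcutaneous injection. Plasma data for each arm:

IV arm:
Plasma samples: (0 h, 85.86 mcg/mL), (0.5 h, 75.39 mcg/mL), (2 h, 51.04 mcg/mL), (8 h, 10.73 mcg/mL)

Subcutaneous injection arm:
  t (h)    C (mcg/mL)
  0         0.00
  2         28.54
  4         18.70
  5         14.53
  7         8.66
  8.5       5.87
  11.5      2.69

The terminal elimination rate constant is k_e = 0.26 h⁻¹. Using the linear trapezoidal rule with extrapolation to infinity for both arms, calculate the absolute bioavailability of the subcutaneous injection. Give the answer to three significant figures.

F = 0.103

Trapezoidal AUC_0→8 (IV):
  [0→0.5]: (85.86+75.39)/2 × 0.5 = 40.3125
  [0.5→2]: (75.39+51.04)/2 × 1.5 = 94.8225
  [2→8]: (51.04+10.73)/2 × 6 = 185.31
  Sum = 320.445 mcg/mL·h
IV tail: 10.73/0.26 = 41.269; AUC_iv,0→∞ = 320.445 + 41.269 = 361.714 mcg/mL·h
Trapezoidal AUC_0→11.5 (subcutaneous injection):
  [0→2]: (0.00+28.54)/2 × 2 = 28.54
  [2→4]: (28.54+18.70)/2 × 2 = 47.24
  [4→5]: (18.70+14.53)/2 × 1 = 16.615
  [5→7]: (14.53+8.66)/2 × 2 = 23.19
  [7→8.5]: (8.66+5.87)/2 × 1.5 = 10.8975
  [8.5→11.5]: (5.87+2.69)/2 × 3 = 12.84
  Sum = 139.3225 mcg/mL·h
subcutaneous injection tail: 2.69/0.26 = 10.346; AUC_ev,0→∞ = 139.3225 + 10.346 = 149.6685 mcg/mL·h
F = (AUC_ev/D_ev)/(AUC_iv/D_iv) = (149.6685/1000)/(361.714/250) = 0.1496685/1.446856 = 0.1034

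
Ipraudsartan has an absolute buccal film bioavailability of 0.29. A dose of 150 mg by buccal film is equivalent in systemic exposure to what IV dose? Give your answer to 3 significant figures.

D_iv = 43.5 mg

Systemic exposure from an extravascular dose = F × D_ev, so the equivalent IV dose is F × D_ev.
D_iv = F × D_ev = 0.29 × 150 = 43.5 mg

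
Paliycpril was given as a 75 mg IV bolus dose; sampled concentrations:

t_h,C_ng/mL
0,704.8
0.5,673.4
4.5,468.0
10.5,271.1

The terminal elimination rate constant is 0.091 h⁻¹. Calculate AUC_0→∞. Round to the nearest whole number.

Trapezoidal AUC_0→10.5:
  [0→0.5]: (704.8+673.4)/2 × 0.5 = 344.55
  [0.5→4.5]: (673.4+468.0)/2 × 4 = 2282.8
  [4.5→10.5]: (468.0+271.1)/2 × 6 = 2217.3
  Sum = 4844.65 ng/mL·h
Extrapolated tail: C_last / k_e = 271.1 / 0.091 = 2979.121
AUC_0→∞ = 4844.65 + 2979.121 = 7823.771 ng/mL·h

AUC = 7824 ng/mL·h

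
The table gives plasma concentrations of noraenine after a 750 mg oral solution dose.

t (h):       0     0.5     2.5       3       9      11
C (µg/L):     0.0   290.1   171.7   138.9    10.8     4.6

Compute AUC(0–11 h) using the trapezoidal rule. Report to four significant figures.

Trapezoidal AUC_0→11:
  [0→0.5]: (0.0+290.1)/2 × 0.5 = 72.525
  [0.5→2.5]: (290.1+171.7)/2 × 2 = 461.8
  [2.5→3]: (171.7+138.9)/2 × 0.5 = 77.65
  [3→9]: (138.9+10.8)/2 × 6 = 449.1
  [9→11]: (10.8+4.6)/2 × 2 = 15.4
  Sum = 1076.475 µg/L·h

AUC = 1076 µg/L·h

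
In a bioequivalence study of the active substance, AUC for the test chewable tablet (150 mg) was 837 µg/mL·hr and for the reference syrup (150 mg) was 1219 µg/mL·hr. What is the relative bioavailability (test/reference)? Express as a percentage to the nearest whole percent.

F_rel = (AUC_test/D_test) / (AUC_ref/D_ref)
      = (837/150) / (1219/150)
      = 5.58 / 8.12667 = 0.6866 = 68.66%

F_rel = 69%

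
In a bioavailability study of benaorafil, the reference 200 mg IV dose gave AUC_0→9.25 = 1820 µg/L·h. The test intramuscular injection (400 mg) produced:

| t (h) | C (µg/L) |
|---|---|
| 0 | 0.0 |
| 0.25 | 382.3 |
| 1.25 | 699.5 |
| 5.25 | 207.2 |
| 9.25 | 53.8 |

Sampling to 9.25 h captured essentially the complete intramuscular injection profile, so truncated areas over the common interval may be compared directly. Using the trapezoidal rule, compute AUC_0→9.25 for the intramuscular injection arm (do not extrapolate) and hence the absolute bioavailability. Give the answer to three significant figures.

F = 0.803

Trapezoidal AUC_0→9.25 (intramuscular injection):
  [0→0.25]: (0.0+382.3)/2 × 0.25 = 47.7875
  [0.25→1.25]: (382.3+699.5)/2 × 1 = 540.9
  [1.25→5.25]: (699.5+207.2)/2 × 4 = 1813.4
  [5.25→9.25]: (207.2+53.8)/2 × 4 = 522.0
  Sum = 2924.0875 µg/L·h
F = (AUC_ev/D_ev)/(AUC_iv/D_iv) = (2924.0875/400)/(1820/200) = 7.31022/9.1 = 0.8033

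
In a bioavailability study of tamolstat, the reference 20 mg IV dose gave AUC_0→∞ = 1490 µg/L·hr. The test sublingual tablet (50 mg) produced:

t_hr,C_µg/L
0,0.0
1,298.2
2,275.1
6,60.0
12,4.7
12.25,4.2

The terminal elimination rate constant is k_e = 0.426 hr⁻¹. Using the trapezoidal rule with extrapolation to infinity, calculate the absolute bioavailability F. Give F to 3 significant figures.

Trapezoidal AUC_0→12.25 (sublingual tablet):
  [0→1]: (0.0+298.2)/2 × 1 = 149.1
  [1→2]: (298.2+275.1)/2 × 1 = 286.65
  [2→6]: (275.1+60.0)/2 × 4 = 670.2
  [6→12]: (60.0+4.7)/2 × 6 = 194.1
  [12→12.25]: (4.7+4.2)/2 × 0.25 = 1.1125
  Sum = 1301.1625 µg/L·hr
Tail: C_last/k_e = 4.2/0.426 = 9.859
AUC_0→∞ (sublingual tablet) = 1301.1625 + 9.859 = 1311.0215 µg/L·hr
F = (AUC_ev/D_ev)/(AUC_iv/D_iv) = (1311.0215/50)/(1490/20) = 26.22043/74.5 = 0.3520

F = 0.352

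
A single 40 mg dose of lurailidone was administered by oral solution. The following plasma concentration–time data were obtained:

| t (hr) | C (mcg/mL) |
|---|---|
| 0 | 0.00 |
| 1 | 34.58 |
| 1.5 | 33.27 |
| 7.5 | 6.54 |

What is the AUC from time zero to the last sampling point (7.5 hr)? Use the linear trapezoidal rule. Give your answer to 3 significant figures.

AUC = 154 mcg/mL·hr

Trapezoidal AUC_0→7.5:
  [0→1]: (0.00+34.58)/2 × 1 = 17.29
  [1→1.5]: (34.58+33.27)/2 × 0.5 = 16.9625
  [1.5→7.5]: (33.27+6.54)/2 × 6 = 119.43
  Sum = 153.6825 mcg/mL·hr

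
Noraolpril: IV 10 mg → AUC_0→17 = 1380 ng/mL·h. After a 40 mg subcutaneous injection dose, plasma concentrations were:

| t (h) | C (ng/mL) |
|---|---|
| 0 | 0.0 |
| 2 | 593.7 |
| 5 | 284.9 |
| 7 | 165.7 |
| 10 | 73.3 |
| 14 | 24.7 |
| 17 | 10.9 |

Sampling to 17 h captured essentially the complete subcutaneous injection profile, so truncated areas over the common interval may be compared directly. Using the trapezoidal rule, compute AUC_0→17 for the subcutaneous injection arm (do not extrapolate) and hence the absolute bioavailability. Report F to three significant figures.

F = 0.538

Trapezoidal AUC_0→17 (subcutaneous injection):
  [0→2]: (0.0+593.7)/2 × 2 = 593.7
  [2→5]: (593.7+284.9)/2 × 3 = 1317.9
  [5→7]: (284.9+165.7)/2 × 2 = 450.6
  [7→10]: (165.7+73.3)/2 × 3 = 358.5
  [10→14]: (73.3+24.7)/2 × 4 = 196.0
  [14→17]: (24.7+10.9)/2 × 3 = 53.4
  Sum = 2970.1 ng/mL·h
F = (AUC_ev/D_ev)/(AUC_iv/D_iv) = (2970.1/40)/(1380/10) = 74.2525/138 = 0.5381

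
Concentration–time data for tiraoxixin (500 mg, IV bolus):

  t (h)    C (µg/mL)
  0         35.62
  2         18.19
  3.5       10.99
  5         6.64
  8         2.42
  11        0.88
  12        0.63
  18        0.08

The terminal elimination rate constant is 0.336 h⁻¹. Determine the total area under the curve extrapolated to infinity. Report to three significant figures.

AUC = 111 µg/mL·h

Trapezoidal AUC_0→18:
  [0→2]: (35.62+18.19)/2 × 2 = 53.81
  [2→3.5]: (18.19+10.99)/2 × 1.5 = 21.885
  [3.5→5]: (10.99+6.64)/2 × 1.5 = 13.2225
  [5→8]: (6.64+2.42)/2 × 3 = 13.59
  [8→11]: (2.42+0.88)/2 × 3 = 4.95
  [11→12]: (0.88+0.63)/2 × 1 = 0.755
  [12→18]: (0.63+0.08)/2 × 6 = 2.13
  Sum = 110.3425 µg/mL·h
Extrapolated tail: C_last / k_e = 0.08 / 0.336 = 0.238
AUC_0→∞ = 110.3425 + 0.238 = 110.5805 µg/mL·h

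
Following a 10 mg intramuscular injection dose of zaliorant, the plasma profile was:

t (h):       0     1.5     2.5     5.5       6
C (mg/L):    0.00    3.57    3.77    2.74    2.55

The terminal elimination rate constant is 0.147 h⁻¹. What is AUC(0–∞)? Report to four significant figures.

AUC = 34.78 mg/L·h

Trapezoidal AUC_0→6:
  [0→1.5]: (0.00+3.57)/2 × 1.5 = 2.6775
  [1.5→2.5]: (3.57+3.77)/2 × 1 = 3.67
  [2.5→5.5]: (3.77+2.74)/2 × 3 = 9.765
  [5.5→6]: (2.74+2.55)/2 × 0.5 = 1.3225
  Sum = 17.435 mg/L·h
Extrapolated tail: C_last / k_e = 2.55 / 0.147 = 17.347
AUC_0→∞ = 17.435 + 17.347 = 34.782 mg/L·h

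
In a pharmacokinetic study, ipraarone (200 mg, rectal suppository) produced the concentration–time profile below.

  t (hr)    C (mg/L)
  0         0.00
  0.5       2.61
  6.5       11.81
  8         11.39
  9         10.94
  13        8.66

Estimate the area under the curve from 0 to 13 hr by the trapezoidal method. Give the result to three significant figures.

Trapezoidal AUC_0→13:
  [0→0.5]: (0.00+2.61)/2 × 0.5 = 0.6525
  [0.5→6.5]: (2.61+11.81)/2 × 6 = 43.26
  [6.5→8]: (11.81+11.39)/2 × 1.5 = 17.4
  [8→9]: (11.39+10.94)/2 × 1 = 11.165
  [9→13]: (10.94+8.66)/2 × 4 = 39.2
  Sum = 111.6775 mg/L·hr

AUC = 112 mg/L·hr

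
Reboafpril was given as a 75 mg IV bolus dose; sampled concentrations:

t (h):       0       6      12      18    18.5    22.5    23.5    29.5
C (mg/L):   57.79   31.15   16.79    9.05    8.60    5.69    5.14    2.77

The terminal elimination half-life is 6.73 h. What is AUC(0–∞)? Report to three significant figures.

AUC = 577 mg/L·h

Trapezoidal AUC_0→29.5:
  [0→6]: (57.79+31.15)/2 × 6 = 266.82
  [6→12]: (31.15+16.79)/2 × 6 = 143.82
  [12→18]: (16.79+9.05)/2 × 6 = 77.52
  [18→18.5]: (9.05+8.60)/2 × 0.5 = 4.4125
  [18.5→22.5]: (8.60+5.69)/2 × 4 = 28.58
  [22.5→23.5]: (5.69+5.14)/2 × 1 = 5.415
  [23.5→29.5]: (5.14+2.77)/2 × 6 = 23.73
  Sum = 550.2975 mg/L·h
k_e = ln2 / t½ = 0.693147 / 6.73 = 0.1030 h^-1
Extrapolated tail: C_last / k_e = 2.77 / 0.103 = 26.893
AUC_0→∞ = 550.2975 + 26.893 = 577.1905 mg/L·h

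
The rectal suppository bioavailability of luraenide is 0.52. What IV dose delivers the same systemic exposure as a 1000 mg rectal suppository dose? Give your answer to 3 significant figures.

Systemic exposure from an extravascular dose = F × D_ev, so the equivalent IV dose is F × D_ev.
D_iv = F × D_ev = 0.52 × 1000 = 520 mg

D_iv = 520 mg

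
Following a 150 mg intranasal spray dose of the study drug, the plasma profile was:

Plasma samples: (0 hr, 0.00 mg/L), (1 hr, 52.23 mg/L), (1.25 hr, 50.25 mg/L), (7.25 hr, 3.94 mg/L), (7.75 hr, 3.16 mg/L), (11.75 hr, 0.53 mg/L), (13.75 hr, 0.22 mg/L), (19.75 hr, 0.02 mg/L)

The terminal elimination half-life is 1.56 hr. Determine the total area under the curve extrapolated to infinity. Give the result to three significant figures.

AUC = 212 mg/L·hr

Trapezoidal AUC_0→19.75:
  [0→1]: (0.00+52.23)/2 × 1 = 26.115
  [1→1.25]: (52.23+50.25)/2 × 0.25 = 12.81
  [1.25→7.25]: (50.25+3.94)/2 × 6 = 162.57
  [7.25→7.75]: (3.94+3.16)/2 × 0.5 = 1.775
  [7.75→11.75]: (3.16+0.53)/2 × 4 = 7.38
  [11.75→13.75]: (0.53+0.22)/2 × 2 = 0.75
  [13.75→19.75]: (0.22+0.02)/2 × 6 = 0.72
  Sum = 212.12 mg/L·hr
k_e = ln2 / t½ = 0.693147 / 1.56 = 0.4443 hr^-1
Extrapolated tail: C_last / k_e = 0.02 / 0.4443 = 0.045
AUC_0→∞ = 212.12 + 0.045 = 212.165 mg/L·hr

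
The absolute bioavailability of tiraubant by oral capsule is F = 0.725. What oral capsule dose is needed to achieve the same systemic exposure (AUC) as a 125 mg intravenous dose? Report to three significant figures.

For equal systemic exposure: F × D_ev = D_iv
D_ev = D_iv / F = 125 / 0.725 = 172.414 mg

D_oral = 172 mg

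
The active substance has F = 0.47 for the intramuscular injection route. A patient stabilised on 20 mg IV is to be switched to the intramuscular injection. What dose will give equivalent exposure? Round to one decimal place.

For equal systemic exposure: F × D_ev = D_iv
D_ev = D_iv / F = 20 / 0.47 = 42.5532 mg

D_intramuscular = 42.6 mg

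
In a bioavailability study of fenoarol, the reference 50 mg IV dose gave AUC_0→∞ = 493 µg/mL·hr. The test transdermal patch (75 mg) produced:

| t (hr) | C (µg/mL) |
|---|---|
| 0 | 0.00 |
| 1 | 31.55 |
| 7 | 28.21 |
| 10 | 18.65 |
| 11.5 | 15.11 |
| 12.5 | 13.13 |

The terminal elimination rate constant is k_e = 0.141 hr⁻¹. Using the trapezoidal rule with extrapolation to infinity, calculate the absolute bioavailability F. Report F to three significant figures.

F = 0.538

Trapezoidal AUC_0→12.5 (transdermal patch):
  [0→1]: (0.00+31.55)/2 × 1 = 15.775
  [1→7]: (31.55+28.21)/2 × 6 = 179.28
  [7→10]: (28.21+18.65)/2 × 3 = 70.29
  [10→11.5]: (18.65+15.11)/2 × 1.5 = 25.32
  [11.5→12.5]: (15.11+13.13)/2 × 1 = 14.12
  Sum = 304.785 µg/mL·hr
Tail: C_last/k_e = 13.13/0.141 = 93.121
AUC_0→∞ (transdermal patch) = 304.785 + 93.121 = 397.906 µg/mL·hr
F = (AUC_ev/D_ev)/(AUC_iv/D_iv) = (397.906/75)/(493/50) = 5.30541/9.86 = 0.5381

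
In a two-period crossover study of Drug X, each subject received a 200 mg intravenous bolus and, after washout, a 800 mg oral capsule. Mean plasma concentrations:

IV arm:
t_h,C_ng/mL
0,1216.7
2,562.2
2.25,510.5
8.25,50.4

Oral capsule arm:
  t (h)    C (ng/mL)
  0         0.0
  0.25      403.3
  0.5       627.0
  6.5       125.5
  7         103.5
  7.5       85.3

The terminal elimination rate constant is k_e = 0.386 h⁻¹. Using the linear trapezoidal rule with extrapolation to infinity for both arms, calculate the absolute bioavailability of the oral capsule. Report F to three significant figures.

Trapezoidal AUC_0→8.25 (IV):
  [0→2]: (1216.7+562.2)/2 × 2 = 1778.9
  [2→2.25]: (562.2+510.5)/2 × 0.25 = 134.0875
  [2.25→8.25]: (510.5+50.4)/2 × 6 = 1682.7
  Sum = 3595.6875 ng/mL·h
IV tail: 50.4/0.386 = 130.570; AUC_iv,0→∞ = 3595.6875 + 130.570 = 3726.2575 ng/mL·h
Trapezoidal AUC_0→7.5 (oral capsule):
  [0→0.25]: (0.0+403.3)/2 × 0.25 = 50.4125
  [0.25→0.5]: (403.3+627.0)/2 × 0.25 = 128.7875
  [0.5→6.5]: (627.0+125.5)/2 × 6 = 2257.5
  [6.5→7]: (125.5+103.5)/2 × 0.5 = 57.25
  [7→7.5]: (103.5+85.3)/2 × 0.5 = 47.2
  Sum = 2541.15 ng/mL·h
oral capsule tail: 85.3/0.386 = 220.984; AUC_ev,0→∞ = 2541.15 + 220.984 = 2762.134 ng/mL·h
F = (AUC_ev/D_ev)/(AUC_iv/D_iv) = (2762.134/800)/(3726.2575/200) = 3.4526675/18.6313 = 0.1853

F = 0.185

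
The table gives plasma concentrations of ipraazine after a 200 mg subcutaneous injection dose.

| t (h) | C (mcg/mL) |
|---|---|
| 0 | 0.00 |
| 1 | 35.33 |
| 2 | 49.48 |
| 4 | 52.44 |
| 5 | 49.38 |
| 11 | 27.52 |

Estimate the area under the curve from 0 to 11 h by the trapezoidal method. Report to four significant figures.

AUC = 443.6 mcg/mL·h

Trapezoidal AUC_0→11:
  [0→1]: (0.00+35.33)/2 × 1 = 17.665
  [1→2]: (35.33+49.48)/2 × 1 = 42.405
  [2→4]: (49.48+52.44)/2 × 2 = 101.92
  [4→5]: (52.44+49.38)/2 × 1 = 50.91
  [5→11]: (49.38+27.52)/2 × 6 = 230.7
  Sum = 443.6 mcg/mL·h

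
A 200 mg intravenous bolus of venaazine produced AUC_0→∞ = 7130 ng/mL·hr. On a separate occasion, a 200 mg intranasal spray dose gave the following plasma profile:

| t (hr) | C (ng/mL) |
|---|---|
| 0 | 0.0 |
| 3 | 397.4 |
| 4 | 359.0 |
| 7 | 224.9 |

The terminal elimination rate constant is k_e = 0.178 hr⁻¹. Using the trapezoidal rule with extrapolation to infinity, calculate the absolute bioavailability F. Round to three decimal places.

F = 0.437

Trapezoidal AUC_0→7 (intranasal spray):
  [0→3]: (0.0+397.4)/2 × 3 = 596.1
  [3→4]: (397.4+359.0)/2 × 1 = 378.2
  [4→7]: (359.0+224.9)/2 × 3 = 875.85
  Sum = 1850.15 ng/mL·hr
Tail: C_last/k_e = 224.9/0.178 = 1263.483
AUC_0→∞ (intranasal spray) = 1850.15 + 1263.483 = 3113.633 ng/mL·hr
F = (AUC_ev/D_ev)/(AUC_iv/D_iv) = (3113.633/200)/(7130/200) = 15.568165/35.65 = 0.4367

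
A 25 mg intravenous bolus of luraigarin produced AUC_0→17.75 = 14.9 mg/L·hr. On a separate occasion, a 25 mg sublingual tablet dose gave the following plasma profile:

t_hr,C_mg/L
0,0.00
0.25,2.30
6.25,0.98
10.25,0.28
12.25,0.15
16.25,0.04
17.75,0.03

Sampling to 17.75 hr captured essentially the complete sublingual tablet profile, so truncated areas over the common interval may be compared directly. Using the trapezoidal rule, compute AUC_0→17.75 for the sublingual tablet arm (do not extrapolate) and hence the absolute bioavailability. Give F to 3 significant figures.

Trapezoidal AUC_0→17.75 (sublingual tablet):
  [0→0.25]: (0.00+2.30)/2 × 0.25 = 0.2875
  [0.25→6.25]: (2.30+0.98)/2 × 6 = 9.84
  [6.25→10.25]: (0.98+0.28)/2 × 4 = 2.52
  [10.25→12.25]: (0.28+0.15)/2 × 2 = 0.43
  [12.25→16.25]: (0.15+0.04)/2 × 4 = 0.38
  [16.25→17.75]: (0.04+0.03)/2 × 1.5 = 0.0525
  Sum = 13.51 mg/L·hr
F = (AUC_ev/D_ev)/(AUC_iv/D_iv) = (13.51/25)/(14.9/25) = 0.5404/0.596 = 0.9067

F = 0.907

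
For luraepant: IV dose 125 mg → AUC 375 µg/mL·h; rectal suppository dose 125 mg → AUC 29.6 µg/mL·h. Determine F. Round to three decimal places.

F = (AUC_ev / D_ev) / (AUC_iv / D_iv)
  = (29.6/125) / (375/125)
  = 0.2368 / 3 = 0.0789

F = 0.079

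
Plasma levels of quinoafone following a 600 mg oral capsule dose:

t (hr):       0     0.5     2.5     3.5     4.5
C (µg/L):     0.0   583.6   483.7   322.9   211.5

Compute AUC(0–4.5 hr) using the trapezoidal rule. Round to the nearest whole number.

AUC = 1884 µg/L·hr

Trapezoidal AUC_0→4.5:
  [0→0.5]: (0.0+583.6)/2 × 0.5 = 145.9
  [0.5→2.5]: (583.6+483.7)/2 × 2 = 1067.3
  [2.5→3.5]: (483.7+322.9)/2 × 1 = 403.3
  [3.5→4.5]: (322.9+211.5)/2 × 1 = 267.2
  Sum = 1883.7 µg/L·hr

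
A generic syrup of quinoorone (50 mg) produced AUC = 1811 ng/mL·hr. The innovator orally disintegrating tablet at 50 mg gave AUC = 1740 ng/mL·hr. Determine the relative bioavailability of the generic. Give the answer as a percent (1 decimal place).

F_rel = (AUC_test/D_test) / (AUC_ref/D_ref)
      = (1811/50) / (1740/50)
      = 36.22 / 34.8 = 1.0408 = 104.08%

F_rel = 104.1%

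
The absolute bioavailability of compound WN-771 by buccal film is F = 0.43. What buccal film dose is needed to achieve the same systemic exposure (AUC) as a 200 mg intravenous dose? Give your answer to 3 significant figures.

D_buccal = 465 mg

For equal systemic exposure: F × D_ev = D_iv
D_ev = D_iv / F = 200 / 0.43 = 465.116 mg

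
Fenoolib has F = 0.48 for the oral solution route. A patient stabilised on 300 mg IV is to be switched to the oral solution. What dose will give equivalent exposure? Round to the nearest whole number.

For equal systemic exposure: F × D_ev = D_iv
D_ev = D_iv / F = 300 / 0.48 = 625 mg

D_oral = 625 mg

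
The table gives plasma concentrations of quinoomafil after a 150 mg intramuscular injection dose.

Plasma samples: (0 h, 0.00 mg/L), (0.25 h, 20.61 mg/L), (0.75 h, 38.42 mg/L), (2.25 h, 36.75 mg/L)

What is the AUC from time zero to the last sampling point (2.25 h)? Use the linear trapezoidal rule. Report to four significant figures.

Trapezoidal AUC_0→2.25:
  [0→0.25]: (0.00+20.61)/2 × 0.25 = 2.57625
  [0.25→0.75]: (20.61+38.42)/2 × 0.5 = 14.7575
  [0.75→2.25]: (38.42+36.75)/2 × 1.5 = 56.3775
  Sum = 73.71125 mg/L·h

AUC = 73.71 mg/L·h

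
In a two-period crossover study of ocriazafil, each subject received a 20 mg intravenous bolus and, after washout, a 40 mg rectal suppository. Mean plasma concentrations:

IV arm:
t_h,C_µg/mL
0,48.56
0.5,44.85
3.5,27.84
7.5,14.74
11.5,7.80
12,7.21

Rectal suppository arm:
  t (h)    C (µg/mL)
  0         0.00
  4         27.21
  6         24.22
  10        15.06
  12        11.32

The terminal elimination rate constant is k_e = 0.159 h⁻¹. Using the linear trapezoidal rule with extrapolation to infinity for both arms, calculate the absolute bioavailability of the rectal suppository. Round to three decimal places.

Trapezoidal AUC_0→12 (IV):
  [0→0.5]: (48.56+44.85)/2 × 0.5 = 23.3525
  [0.5→3.5]: (44.85+27.84)/2 × 3 = 109.035
  [3.5→7.5]: (27.84+14.74)/2 × 4 = 85.16
  [7.5→11.5]: (14.74+7.80)/2 × 4 = 45.08
  [11.5→12]: (7.80+7.21)/2 × 0.5 = 3.7525
  Sum = 266.38 µg/mL·h
IV tail: 7.21/0.159 = 45.346; AUC_iv,0→∞ = 266.38 + 45.346 = 311.726 µg/mL·h
Trapezoidal AUC_0→12 (rectal suppository):
  [0→4]: (0.00+27.21)/2 × 4 = 54.42
  [4→6]: (27.21+24.22)/2 × 2 = 51.43
  [6→10]: (24.22+15.06)/2 × 4 = 78.56
  [10→12]: (15.06+11.32)/2 × 2 = 26.38
  Sum = 210.79 µg/mL·h
rectal suppository tail: 11.32/0.159 = 71.195; AUC_ev,0→∞ = 210.79 + 71.195 = 281.985 µg/mL·h
F = (AUC_ev/D_ev)/(AUC_iv/D_iv) = (281.985/40)/(311.726/20) = 7.049625/15.5863 = 0.4523

F = 0.452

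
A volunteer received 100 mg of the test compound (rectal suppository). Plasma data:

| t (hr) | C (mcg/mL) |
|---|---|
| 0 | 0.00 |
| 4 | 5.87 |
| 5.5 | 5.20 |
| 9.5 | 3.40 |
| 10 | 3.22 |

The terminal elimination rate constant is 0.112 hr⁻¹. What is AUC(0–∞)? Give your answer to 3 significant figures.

Trapezoidal AUC_0→10:
  [0→4]: (0.00+5.87)/2 × 4 = 11.74
  [4→5.5]: (5.87+5.20)/2 × 1.5 = 8.3025
  [5.5→9.5]: (5.20+3.40)/2 × 4 = 17.2
  [9.5→10]: (3.40+3.22)/2 × 0.5 = 1.655
  Sum = 38.8975 mcg/mL·hr
Extrapolated tail: C_last / k_e = 3.22 / 0.112 = 28.750
AUC_0→∞ = 38.8975 + 28.750 = 67.6475 mcg/mL·hr

AUC = 67.6 mcg/mL·hr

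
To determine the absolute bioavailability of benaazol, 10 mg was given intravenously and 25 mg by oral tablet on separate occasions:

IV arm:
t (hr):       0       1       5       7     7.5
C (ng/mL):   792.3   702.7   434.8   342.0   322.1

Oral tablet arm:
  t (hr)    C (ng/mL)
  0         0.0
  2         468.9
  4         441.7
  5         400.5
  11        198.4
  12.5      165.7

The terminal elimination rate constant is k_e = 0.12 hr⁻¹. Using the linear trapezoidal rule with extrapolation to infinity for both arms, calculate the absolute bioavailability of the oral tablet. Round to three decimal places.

Trapezoidal AUC_0→7.5 (IV):
  [0→1]: (792.3+702.7)/2 × 1 = 747.5
  [1→5]: (702.7+434.8)/2 × 4 = 2275.0
  [5→7]: (434.8+342.0)/2 × 2 = 776.8
  [7→7.5]: (342.0+322.1)/2 × 0.5 = 166.025
  Sum = 3965.325 ng/mL·hr
IV tail: 322.1/0.12 = 2684.167; AUC_iv,0→∞ = 3965.325 + 2684.167 = 6649.492 ng/mL·hr
Trapezoidal AUC_0→12.5 (oral tablet):
  [0→2]: (0.0+468.9)/2 × 2 = 468.9
  [2→4]: (468.9+441.7)/2 × 2 = 910.6
  [4→5]: (441.7+400.5)/2 × 1 = 421.1
  [5→11]: (400.5+198.4)/2 × 6 = 1796.7
  [11→12.5]: (198.4+165.7)/2 × 1.5 = 273.075
  Sum = 3870.375 ng/mL·hr
oral tablet tail: 165.7/0.12 = 1380.833; AUC_ev,0→∞ = 3870.375 + 1380.833 = 5251.208 ng/mL·hr
F = (AUC_ev/D_ev)/(AUC_iv/D_iv) = (5251.208/25)/(6649.492/10) = 210.04832/664.9492 = 0.3159

F = 0.316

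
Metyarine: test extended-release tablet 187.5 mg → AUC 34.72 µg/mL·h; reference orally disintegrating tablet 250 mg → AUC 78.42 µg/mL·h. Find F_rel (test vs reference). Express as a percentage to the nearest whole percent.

F_rel = 59%

F_rel = (AUC_test/D_test) / (AUC_ref/D_ref)
      = (34.72/187.5) / (78.42/250)
      = 0.185173 / 0.31368 = 0.5903 = 59.03%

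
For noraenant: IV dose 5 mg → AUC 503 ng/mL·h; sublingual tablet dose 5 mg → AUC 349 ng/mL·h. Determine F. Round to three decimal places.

F = (AUC_ev / D_ev) / (AUC_iv / D_iv)
  = (349/5) / (503/5)
  = 69.8 / 100.6 = 0.6938

F = 0.694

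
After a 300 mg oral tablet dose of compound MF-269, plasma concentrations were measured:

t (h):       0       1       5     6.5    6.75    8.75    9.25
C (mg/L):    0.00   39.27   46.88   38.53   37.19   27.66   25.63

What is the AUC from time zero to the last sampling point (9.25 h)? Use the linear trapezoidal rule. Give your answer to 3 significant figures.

AUC = 344 mg/L·h

Trapezoidal AUC_0→9.25:
  [0→1]: (0.00+39.27)/2 × 1 = 19.635
  [1→5]: (39.27+46.88)/2 × 4 = 172.3
  [5→6.5]: (46.88+38.53)/2 × 1.5 = 64.0575
  [6.5→6.75]: (38.53+37.19)/2 × 0.25 = 9.465
  [6.75→8.75]: (37.19+27.66)/2 × 2 = 64.85
  [8.75→9.25]: (27.66+25.63)/2 × 0.5 = 13.3225
  Sum = 343.63 mg/L·h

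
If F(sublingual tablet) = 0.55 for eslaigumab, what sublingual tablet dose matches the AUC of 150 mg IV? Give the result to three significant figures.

For equal systemic exposure: F × D_ev = D_iv
D_ev = D_iv / F = 150 / 0.55 = 272.727 mg

D_sublingual = 273 mg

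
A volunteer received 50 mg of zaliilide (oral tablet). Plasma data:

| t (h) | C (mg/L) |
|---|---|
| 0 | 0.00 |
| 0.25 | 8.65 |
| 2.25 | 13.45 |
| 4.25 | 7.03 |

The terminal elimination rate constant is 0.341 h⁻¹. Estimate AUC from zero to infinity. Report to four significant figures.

Trapezoidal AUC_0→4.25:
  [0→0.25]: (0.00+8.65)/2 × 0.25 = 1.08125
  [0.25→2.25]: (8.65+13.45)/2 × 2 = 22.1
  [2.25→4.25]: (13.45+7.03)/2 × 2 = 20.48
  Sum = 43.66125 mg/L·h
Extrapolated tail: C_last / k_e = 7.03 / 0.341 = 20.616
AUC_0→∞ = 43.66125 + 20.616 = 64.27725 mg/L·h

AUC = 64.28 mg/L·h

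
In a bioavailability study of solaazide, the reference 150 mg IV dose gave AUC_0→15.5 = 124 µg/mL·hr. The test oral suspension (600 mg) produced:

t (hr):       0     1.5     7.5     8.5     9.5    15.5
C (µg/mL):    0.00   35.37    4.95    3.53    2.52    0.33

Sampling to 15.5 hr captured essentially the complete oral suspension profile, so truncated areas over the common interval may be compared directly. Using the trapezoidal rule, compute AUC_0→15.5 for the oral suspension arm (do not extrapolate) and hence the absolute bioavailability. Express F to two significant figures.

Trapezoidal AUC_0→15.5 (oral suspension):
  [0→1.5]: (0.00+35.37)/2 × 1.5 = 26.5275
  [1.5→7.5]: (35.37+4.95)/2 × 6 = 120.96
  [7.5→8.5]: (4.95+3.53)/2 × 1 = 4.24
  [8.5→9.5]: (3.53+2.52)/2 × 1 = 3.025
  [9.5→15.5]: (2.52+0.33)/2 × 6 = 8.55
  Sum = 163.3025 µg/mL·hr
F = (AUC_ev/D_ev)/(AUC_iv/D_iv) = (163.3025/600)/(124/150) = 0.272171/0.826667 = 0.3292

F = 0.33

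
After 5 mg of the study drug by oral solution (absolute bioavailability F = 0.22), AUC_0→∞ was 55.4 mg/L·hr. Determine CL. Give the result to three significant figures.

CL = F × Dose / AUC_0→∞
   = 0.22 × 5 / 55.4 = 0.0198556 L/hr

CL = 0.0199 L/hr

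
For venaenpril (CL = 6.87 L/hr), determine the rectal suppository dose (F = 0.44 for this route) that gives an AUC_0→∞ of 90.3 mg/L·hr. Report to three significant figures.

Dose = CL × AUC_0→∞ / F
     = 6.87 × 90.3 / 0.44 = 1409.91 mg

Dose = 1410 mg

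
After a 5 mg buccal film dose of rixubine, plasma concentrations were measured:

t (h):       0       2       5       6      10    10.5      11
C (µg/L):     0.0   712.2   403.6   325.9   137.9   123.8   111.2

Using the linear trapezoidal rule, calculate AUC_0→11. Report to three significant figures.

AUC = 3800 µg/L·h

Trapezoidal AUC_0→11:
  [0→2]: (0.0+712.2)/2 × 2 = 712.2
  [2→5]: (712.2+403.6)/2 × 3 = 1673.7
  [5→6]: (403.6+325.9)/2 × 1 = 364.75
  [6→10]: (325.9+137.9)/2 × 4 = 927.6
  [10→10.5]: (137.9+123.8)/2 × 0.5 = 65.425
  [10.5→11]: (123.8+111.2)/2 × 0.5 = 58.75
  Sum = 3802.425 µg/L·h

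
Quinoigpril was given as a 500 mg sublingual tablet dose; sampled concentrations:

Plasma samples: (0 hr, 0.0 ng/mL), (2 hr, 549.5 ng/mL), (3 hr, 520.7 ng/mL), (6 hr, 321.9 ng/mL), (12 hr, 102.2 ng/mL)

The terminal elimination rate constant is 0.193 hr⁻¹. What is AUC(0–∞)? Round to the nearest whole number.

AUC = 4150 ng/mL·hr

Trapezoidal AUC_0→12:
  [0→2]: (0.0+549.5)/2 × 2 = 549.5
  [2→3]: (549.5+520.7)/2 × 1 = 535.1
  [3→6]: (520.7+321.9)/2 × 3 = 1263.9
  [6→12]: (321.9+102.2)/2 × 6 = 1272.3
  Sum = 3620.8 ng/mL·hr
Extrapolated tail: C_last / k_e = 102.2 / 0.193 = 529.534
AUC_0→∞ = 3620.8 + 529.534 = 4150.334 ng/mL·hr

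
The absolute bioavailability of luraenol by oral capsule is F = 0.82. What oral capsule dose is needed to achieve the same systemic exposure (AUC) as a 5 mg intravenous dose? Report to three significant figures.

For equal systemic exposure: F × D_ev = D_iv
D_ev = D_iv / F = 5 / 0.82 = 6.09756 mg

D_oral = 6.10 mg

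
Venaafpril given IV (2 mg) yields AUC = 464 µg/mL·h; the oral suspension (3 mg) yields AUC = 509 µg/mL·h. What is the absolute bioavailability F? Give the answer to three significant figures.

F = 0.731

F = (AUC_ev / D_ev) / (AUC_iv / D_iv)
  = (509/3) / (464/2)
  = 169.667 / 232 = 0.7313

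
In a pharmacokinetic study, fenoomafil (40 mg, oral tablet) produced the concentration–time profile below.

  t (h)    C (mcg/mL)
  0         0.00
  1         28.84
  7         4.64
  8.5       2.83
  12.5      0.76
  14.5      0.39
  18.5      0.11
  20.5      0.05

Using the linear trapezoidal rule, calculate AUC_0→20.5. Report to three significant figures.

Trapezoidal AUC_0→20.5:
  [0→1]: (0.00+28.84)/2 × 1 = 14.42
  [1→7]: (28.84+4.64)/2 × 6 = 100.44
  [7→8.5]: (4.64+2.83)/2 × 1.5 = 5.6025
  [8.5→12.5]: (2.83+0.76)/2 × 4 = 7.18
  [12.5→14.5]: (0.76+0.39)/2 × 2 = 1.15
  [14.5→18.5]: (0.39+0.11)/2 × 4 = 1.0
  [18.5→20.5]: (0.11+0.05)/2 × 2 = 0.16
  Sum = 129.9525 mcg/mL·h

AUC = 130 mcg/mL·h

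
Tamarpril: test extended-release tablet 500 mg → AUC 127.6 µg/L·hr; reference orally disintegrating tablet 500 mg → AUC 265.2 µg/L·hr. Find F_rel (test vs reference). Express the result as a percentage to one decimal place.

F_rel = 48.1%

F_rel = (AUC_test/D_test) / (AUC_ref/D_ref)
      = (127.6/500) / (265.2/500)
      = 0.2552 / 0.5304 = 0.4811 = 48.11%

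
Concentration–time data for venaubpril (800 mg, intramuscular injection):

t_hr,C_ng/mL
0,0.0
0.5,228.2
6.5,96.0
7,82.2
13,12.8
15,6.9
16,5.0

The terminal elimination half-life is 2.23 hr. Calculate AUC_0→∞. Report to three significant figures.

AUC = 1400 ng/mL·hr

Trapezoidal AUC_0→16:
  [0→0.5]: (0.0+228.2)/2 × 0.5 = 57.05
  [0.5→6.5]: (228.2+96.0)/2 × 6 = 972.6
  [6.5→7]: (96.0+82.2)/2 × 0.5 = 44.55
  [7→13]: (82.2+12.8)/2 × 6 = 285.0
  [13→15]: (12.8+6.9)/2 × 2 = 19.7
  [15→16]: (6.9+5.0)/2 × 1 = 5.95
  Sum = 1384.85 ng/mL·hr
k_e = ln2 / t½ = 0.693147 / 2.23 = 0.3108 hr^-1
Extrapolated tail: C_last / k_e = 5.0 / 0.3108 = 16.088
AUC_0→∞ = 1384.85 + 16.088 = 1400.938 ng/mL·hr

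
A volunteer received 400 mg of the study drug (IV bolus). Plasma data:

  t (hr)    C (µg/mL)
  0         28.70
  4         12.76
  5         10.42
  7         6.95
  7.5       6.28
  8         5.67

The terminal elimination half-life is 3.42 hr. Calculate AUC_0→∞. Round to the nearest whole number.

AUC = 146 µg/mL·hr

Trapezoidal AUC_0→8:
  [0→4]: (28.70+12.76)/2 × 4 = 82.92
  [4→5]: (12.76+10.42)/2 × 1 = 11.59
  [5→7]: (10.42+6.95)/2 × 2 = 17.37
  [7→7.5]: (6.95+6.28)/2 × 0.5 = 3.3075
  [7.5→8]: (6.28+5.67)/2 × 0.5 = 2.9875
  Sum = 118.175 µg/mL·hr
k_e = ln2 / t½ = 0.693147 / 3.42 = 0.2027 hr^-1
Extrapolated tail: C_last / k_e = 5.67 / 0.2027 = 27.972
AUC_0→∞ = 118.175 + 27.972 = 146.147 µg/mL·hr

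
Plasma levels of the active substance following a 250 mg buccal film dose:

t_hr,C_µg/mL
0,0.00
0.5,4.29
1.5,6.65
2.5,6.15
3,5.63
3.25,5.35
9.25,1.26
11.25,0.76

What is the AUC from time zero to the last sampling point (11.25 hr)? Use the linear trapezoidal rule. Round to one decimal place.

AUC = 39.1 µg/mL·hr

Trapezoidal AUC_0→11.25:
  [0→0.5]: (0.00+4.29)/2 × 0.5 = 1.0725
  [0.5→1.5]: (4.29+6.65)/2 × 1 = 5.47
  [1.5→2.5]: (6.65+6.15)/2 × 1 = 6.4
  [2.5→3]: (6.15+5.63)/2 × 0.5 = 2.945
  [3→3.25]: (5.63+5.35)/2 × 0.25 = 1.3725
  [3.25→9.25]: (5.35+1.26)/2 × 6 = 19.83
  [9.25→11.25]: (1.26+0.76)/2 × 2 = 2.02
  Sum = 39.11 µg/mL·hr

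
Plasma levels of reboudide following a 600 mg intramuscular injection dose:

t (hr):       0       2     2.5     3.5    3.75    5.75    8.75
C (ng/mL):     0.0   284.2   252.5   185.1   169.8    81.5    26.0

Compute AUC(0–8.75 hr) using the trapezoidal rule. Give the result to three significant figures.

Trapezoidal AUC_0→8.75:
  [0→2]: (0.0+284.2)/2 × 2 = 284.2
  [2→2.5]: (284.2+252.5)/2 × 0.5 = 134.175
  [2.5→3.5]: (252.5+185.1)/2 × 1 = 218.8
  [3.5→3.75]: (185.1+169.8)/2 × 0.25 = 44.3625
  [3.75→5.75]: (169.8+81.5)/2 × 2 = 251.3
  [5.75→8.75]: (81.5+26.0)/2 × 3 = 161.25
  Sum = 1094.0875 ng/mL·hr

AUC = 1090 ng/mL·hr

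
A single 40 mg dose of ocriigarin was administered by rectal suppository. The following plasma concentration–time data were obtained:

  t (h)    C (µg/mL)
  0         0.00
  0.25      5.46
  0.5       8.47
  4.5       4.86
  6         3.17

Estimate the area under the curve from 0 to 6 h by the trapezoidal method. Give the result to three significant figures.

AUC = 35.1 µg/mL·h

Trapezoidal AUC_0→6:
  [0→0.25]: (0.00+5.46)/2 × 0.25 = 0.6825
  [0.25→0.5]: (5.46+8.47)/2 × 0.25 = 1.74125
  [0.5→4.5]: (8.47+4.86)/2 × 4 = 26.66
  [4.5→6]: (4.86+3.17)/2 × 1.5 = 6.0225
  Sum = 35.10625 µg/mL·h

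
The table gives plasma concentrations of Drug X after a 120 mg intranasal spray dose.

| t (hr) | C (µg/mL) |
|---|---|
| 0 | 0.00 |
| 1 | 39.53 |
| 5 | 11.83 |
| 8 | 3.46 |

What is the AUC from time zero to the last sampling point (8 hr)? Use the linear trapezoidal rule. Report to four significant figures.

AUC = 145.4 µg/mL·hr

Trapezoidal AUC_0→8:
  [0→1]: (0.00+39.53)/2 × 1 = 19.765
  [1→5]: (39.53+11.83)/2 × 4 = 102.72
  [5→8]: (11.83+3.46)/2 × 3 = 22.935
  Sum = 145.42 µg/mL·hr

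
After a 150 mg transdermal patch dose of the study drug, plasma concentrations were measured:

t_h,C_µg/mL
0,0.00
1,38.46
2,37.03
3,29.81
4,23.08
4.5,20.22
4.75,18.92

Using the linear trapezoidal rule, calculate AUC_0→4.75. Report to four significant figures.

AUC = 132.6 µg/mL·h

Trapezoidal AUC_0→4.75:
  [0→1]: (0.00+38.46)/2 × 1 = 19.23
  [1→2]: (38.46+37.03)/2 × 1 = 37.745
  [2→3]: (37.03+29.81)/2 × 1 = 33.42
  [3→4]: (29.81+23.08)/2 × 1 = 26.445
  [4→4.5]: (23.08+20.22)/2 × 0.5 = 10.825
  [4.5→4.75]: (20.22+18.92)/2 × 0.25 = 4.8925
  Sum = 132.5575 µg/mL·h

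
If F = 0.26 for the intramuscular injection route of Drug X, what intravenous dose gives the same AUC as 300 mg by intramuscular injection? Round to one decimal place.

Systemic exposure from an extravascular dose = F × D_ev, so the equivalent IV dose is F × D_ev.
D_iv = F × D_ev = 0.26 × 300 = 78 mg

D_iv = 78.0 mg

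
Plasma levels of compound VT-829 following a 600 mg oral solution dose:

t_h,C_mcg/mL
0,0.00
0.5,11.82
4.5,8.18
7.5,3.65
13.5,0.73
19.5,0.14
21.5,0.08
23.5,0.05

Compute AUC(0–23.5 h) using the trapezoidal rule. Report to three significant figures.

AUC = 76.8 mcg/mL·h

Trapezoidal AUC_0→23.5:
  [0→0.5]: (0.00+11.82)/2 × 0.5 = 2.955
  [0.5→4.5]: (11.82+8.18)/2 × 4 = 40.0
  [4.5→7.5]: (8.18+3.65)/2 × 3 = 17.745
  [7.5→13.5]: (3.65+0.73)/2 × 6 = 13.14
  [13.5→19.5]: (0.73+0.14)/2 × 6 = 2.61
  [19.5→21.5]: (0.14+0.08)/2 × 2 = 0.22
  [21.5→23.5]: (0.08+0.05)/2 × 2 = 0.13
  Sum = 76.8 mcg/mL·h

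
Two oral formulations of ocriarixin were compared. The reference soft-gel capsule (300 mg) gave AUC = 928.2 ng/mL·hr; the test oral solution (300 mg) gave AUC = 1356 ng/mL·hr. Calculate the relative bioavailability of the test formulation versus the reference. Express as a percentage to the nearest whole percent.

F_rel = 146%

F_rel = (AUC_test/D_test) / (AUC_ref/D_ref)
      = (1356/300) / (928.2/300)
      = 4.52 / 3.094 = 1.4609 = 146.09%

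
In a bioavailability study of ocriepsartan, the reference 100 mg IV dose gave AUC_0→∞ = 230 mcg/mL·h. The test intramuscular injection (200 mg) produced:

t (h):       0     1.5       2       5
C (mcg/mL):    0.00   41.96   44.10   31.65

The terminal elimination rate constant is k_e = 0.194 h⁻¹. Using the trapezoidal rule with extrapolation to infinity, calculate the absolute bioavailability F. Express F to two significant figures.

F = 0.72

Trapezoidal AUC_0→5 (intramuscular injection):
  [0→1.5]: (0.00+41.96)/2 × 1.5 = 31.47
  [1.5→2]: (41.96+44.10)/2 × 0.5 = 21.515
  [2→5]: (44.10+31.65)/2 × 3 = 113.625
  Sum = 166.61 mcg/mL·h
Tail: C_last/k_e = 31.65/0.194 = 163.144
AUC_0→∞ (intramuscular injection) = 166.61 + 163.144 = 329.754 mcg/mL·h
F = (AUC_ev/D_ev)/(AUC_iv/D_iv) = (329.754/200)/(230/100) = 1.64877/2.3 = 0.7169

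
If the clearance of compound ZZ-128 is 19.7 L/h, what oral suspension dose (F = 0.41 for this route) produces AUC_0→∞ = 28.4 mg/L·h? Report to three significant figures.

Dose = 1360 mg

Dose = CL × AUC_0→∞ / F
     = 19.7 × 28.4 / 0.41 = 1364.59 mg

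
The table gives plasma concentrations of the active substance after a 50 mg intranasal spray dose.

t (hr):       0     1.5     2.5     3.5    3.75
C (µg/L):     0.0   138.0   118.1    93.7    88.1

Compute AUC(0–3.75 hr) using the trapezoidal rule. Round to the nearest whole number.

AUC = 360 µg/L·hr

Trapezoidal AUC_0→3.75:
  [0→1.5]: (0.0+138.0)/2 × 1.5 = 103.5
  [1.5→2.5]: (138.0+118.1)/2 × 1 = 128.05
  [2.5→3.5]: (118.1+93.7)/2 × 1 = 105.9
  [3.5→3.75]: (93.7+88.1)/2 × 0.25 = 22.725
  Sum = 360.175 µg/L·hr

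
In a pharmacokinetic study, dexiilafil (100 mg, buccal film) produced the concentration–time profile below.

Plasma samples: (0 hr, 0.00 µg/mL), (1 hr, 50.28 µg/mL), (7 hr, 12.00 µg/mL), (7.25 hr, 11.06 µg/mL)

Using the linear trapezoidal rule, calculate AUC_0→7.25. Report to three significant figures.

AUC = 215 µg/mL·hr

Trapezoidal AUC_0→7.25:
  [0→1]: (0.00+50.28)/2 × 1 = 25.14
  [1→7]: (50.28+12.00)/2 × 6 = 186.84
  [7→7.25]: (12.00+11.06)/2 × 0.25 = 2.8825
  Sum = 214.8625 µg/mL·hr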